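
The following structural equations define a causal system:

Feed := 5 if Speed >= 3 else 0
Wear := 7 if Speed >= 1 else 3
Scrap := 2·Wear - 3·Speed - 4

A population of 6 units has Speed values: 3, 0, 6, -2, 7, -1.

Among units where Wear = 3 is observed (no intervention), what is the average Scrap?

5

E[Scrap|Wear=3] averages over only the 3 units with Wear=3 (Speed = 0, -2, -1): Scrap = 2, 8, 5, mean 5.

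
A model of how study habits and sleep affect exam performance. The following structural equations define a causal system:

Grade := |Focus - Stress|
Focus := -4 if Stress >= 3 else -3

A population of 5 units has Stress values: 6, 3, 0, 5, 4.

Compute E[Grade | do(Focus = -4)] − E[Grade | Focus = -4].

-0.9

Under do(Focus=-4), Focus's equation is replaced by Focus=-4 for every unit. Per-unit Grade: 10, 7, 4, 9, 8. Mean = 7.6.
E[Grade|Focus=-4] averages over only the 4 units with Focus=-4 (Stress = 6, 3, 5, 4): Grade = 10, 7, 9, 8, mean 8.5.
Difference = 7.6 − 8.5 = -0.9.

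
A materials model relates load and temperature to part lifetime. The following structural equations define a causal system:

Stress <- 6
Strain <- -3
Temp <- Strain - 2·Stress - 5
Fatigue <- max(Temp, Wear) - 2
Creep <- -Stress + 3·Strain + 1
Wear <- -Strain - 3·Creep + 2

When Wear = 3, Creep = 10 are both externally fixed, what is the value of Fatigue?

1

Setting Wear = 3, Creep = 10 by intervention discards those variables' equations.
Temp = Strain - 2·Stress - 5  [with Strain=-3, Stress=6]  = -20
Fatigue = max(Temp, Wear) - 2  [with Temp=-20, Wear=3]  = 1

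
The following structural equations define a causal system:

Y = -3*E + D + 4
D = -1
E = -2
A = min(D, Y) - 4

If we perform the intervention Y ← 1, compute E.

Under do(Y=1), the mechanism Y = -3*E + D + 4 is discarded; Y is fixed at 1.
Since E is not a descendant of the intervened variable, it is unaffected.

-2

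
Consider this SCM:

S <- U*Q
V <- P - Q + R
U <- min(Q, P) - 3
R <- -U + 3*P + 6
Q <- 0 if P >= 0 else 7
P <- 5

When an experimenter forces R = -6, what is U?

-3

do(R=-6) replaces the equation R <- -U + 3*P + 6 with the constant R = -6.
U is not downstream of the intervention, so its value is determined by the original equations.
Q = 0 if P >= 0 else 7  [with P=5]  = 0
U = min(Q, P) - 3  [with Q=0, P=5]  = -3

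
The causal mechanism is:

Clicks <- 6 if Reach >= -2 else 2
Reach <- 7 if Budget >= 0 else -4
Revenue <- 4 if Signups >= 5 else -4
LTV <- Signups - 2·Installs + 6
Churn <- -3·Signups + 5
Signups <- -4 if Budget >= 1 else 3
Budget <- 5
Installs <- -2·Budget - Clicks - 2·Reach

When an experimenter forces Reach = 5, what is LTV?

do(Reach=5) replaces the equation Reach <- 7 if Budget >= 0 else -4 with the constant Reach = 5.
Clicks = 6 if Reach >= -2 else 2  [with Reach=5]  = 6
Installs = -2·Budget - Clicks - 2·Reach  [with Budget=5, Clicks=6, Reach=5]  = -26
Signups = -4 if Budget >= 1 else 3  [with Budget=5]  = -4
LTV = Signups - 2·Installs + 6  [with Signups=-4, Installs=-26]  = 54

54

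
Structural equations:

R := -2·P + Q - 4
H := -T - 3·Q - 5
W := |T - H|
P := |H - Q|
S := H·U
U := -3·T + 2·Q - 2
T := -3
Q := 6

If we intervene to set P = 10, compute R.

The intervention breaks the incoming arrows to P: P := |H - Q| no longer applies, and P = 10.
R = -2·P + Q - 4  [with P=10, Q=6]  = -18

-18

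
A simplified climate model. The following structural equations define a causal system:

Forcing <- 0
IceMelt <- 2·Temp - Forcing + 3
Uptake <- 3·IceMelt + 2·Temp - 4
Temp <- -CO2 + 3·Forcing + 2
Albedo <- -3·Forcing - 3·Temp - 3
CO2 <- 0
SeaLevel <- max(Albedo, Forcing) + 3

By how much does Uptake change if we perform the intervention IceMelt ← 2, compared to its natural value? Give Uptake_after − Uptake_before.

The intervention breaks the incoming arrows to IceMelt: IceMelt <- 2·Temp - Forcing + 3 no longer applies, and IceMelt = 2.
Temp = -CO2 + 3·Forcing + 2  [with CO2=0, Forcing=0]  = 2
Uptake = 3·IceMelt + 2·Temp - 4  [with IceMelt=2, Temp=2]  = 6
Without intervention: Temp = -CO2 + 3·Forcing + 2  [with CO2=0, Forcing=0]  = 2; IceMelt = 2·Temp - Forcing + 3  [with Temp=2, Forcing=0]  = 7; Uptake = 3·IceMelt + 2·Temp - 4  [with IceMelt=7, Temp=2]  = 21.
Change = 6 − 21 = -15.

-15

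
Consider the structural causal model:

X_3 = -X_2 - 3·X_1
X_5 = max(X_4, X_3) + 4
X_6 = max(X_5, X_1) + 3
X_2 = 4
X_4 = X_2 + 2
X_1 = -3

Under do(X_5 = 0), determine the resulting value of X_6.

3

The intervention breaks the incoming arrows to X_5: X_5 = max(X_4, X_3) + 4 no longer applies, and X_5 = 0.
X_6 = max(X_5, X_1) + 3  [with X_5=0, X_1=-3]  = 3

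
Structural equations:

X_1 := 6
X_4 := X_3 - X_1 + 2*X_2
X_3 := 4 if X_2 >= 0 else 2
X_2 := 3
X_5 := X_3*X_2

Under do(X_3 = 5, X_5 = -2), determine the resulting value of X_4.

5

The joint intervention fixes X_3 = 5, X_5 = -2, removing each variable's own equation.
X_4 = X_3 - X_1 + 2*X_2  [with X_3=5, X_1=6, X_2=3]  = 5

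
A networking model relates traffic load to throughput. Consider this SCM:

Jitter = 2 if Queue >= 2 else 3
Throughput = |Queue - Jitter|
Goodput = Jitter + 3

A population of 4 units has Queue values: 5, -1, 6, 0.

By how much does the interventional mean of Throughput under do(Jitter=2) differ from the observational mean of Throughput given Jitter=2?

-0.5

Every unit gets Jitter=2 under the intervention. Throughput values become 3, 3, 4, 2; E[Throughput|do(Jitter=2)] = 3.
Conditioning on Jitter=2 selects the 2 unit(s) with Queue ∈ {5, 6}. Their Throughput values: 3, 4. Mean = 3.5.
Difference = 3 − 3.5 = -0.5.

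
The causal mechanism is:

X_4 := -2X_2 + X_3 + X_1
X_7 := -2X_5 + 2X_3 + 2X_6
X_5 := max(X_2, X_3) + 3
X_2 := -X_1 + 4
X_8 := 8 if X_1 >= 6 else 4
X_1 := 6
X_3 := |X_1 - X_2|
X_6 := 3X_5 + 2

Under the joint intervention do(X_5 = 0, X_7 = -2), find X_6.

Under do(X_5 = 0, X_7 = -2), each intervened variable's structural equation is replaced by its fixed value.
X_6 = 3X_5 + 2  [with X_5=0]  = 2

2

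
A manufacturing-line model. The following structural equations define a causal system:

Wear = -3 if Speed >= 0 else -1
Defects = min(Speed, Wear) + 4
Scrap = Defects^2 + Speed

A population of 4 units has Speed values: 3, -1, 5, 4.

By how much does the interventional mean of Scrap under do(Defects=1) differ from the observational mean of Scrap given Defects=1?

-1.25

Every unit gets Defects=1 under the intervention. Scrap values become 4, 0, 6, 5; E[Scrap|do(Defects=1)] = 3.75.
Conditioning on Defects=1 selects the 3 unit(s) with Speed ∈ {3, 5, 4}. Their Scrap values: 4, 6, 5. Mean = 5.
Difference = 3.75 − 5 = -1.25.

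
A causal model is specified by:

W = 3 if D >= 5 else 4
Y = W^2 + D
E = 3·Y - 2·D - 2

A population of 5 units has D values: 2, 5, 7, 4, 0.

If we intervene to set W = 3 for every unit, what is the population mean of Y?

Every unit gets W=3 under the intervention. Y values become 11, 14, 16, 13, 9; E[Y|do(W=3)] = 12.6.

12.6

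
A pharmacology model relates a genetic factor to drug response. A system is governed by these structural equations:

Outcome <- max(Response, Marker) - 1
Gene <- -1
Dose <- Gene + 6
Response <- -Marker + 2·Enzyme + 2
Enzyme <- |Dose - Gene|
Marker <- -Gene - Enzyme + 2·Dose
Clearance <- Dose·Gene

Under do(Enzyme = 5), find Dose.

5

Under do(Enzyme=5), the mechanism Enzyme <- |Dose - Gene| is discarded; Enzyme is fixed at 5.
Since Dose is not a descendant of the intervened variable, it is unaffected.
Dose = Gene + 6  [with Gene=-1]  = 5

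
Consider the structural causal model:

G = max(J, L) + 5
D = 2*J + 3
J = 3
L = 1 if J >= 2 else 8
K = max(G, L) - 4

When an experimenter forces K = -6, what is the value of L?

do(K=-6) replaces the equation K = max(G, L) - 4 with the constant K = -6.
L is not downstream of the intervention, so its value is determined by the original equations.
L = 1 if J >= 2 else 8  [with J=3]  = 1

1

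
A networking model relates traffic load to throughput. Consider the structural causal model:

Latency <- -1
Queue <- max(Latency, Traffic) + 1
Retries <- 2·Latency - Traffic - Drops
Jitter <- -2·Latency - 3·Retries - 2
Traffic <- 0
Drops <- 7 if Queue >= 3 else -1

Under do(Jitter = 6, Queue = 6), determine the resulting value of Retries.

Under do(Jitter = 6, Queue = 6), each intervened variable's structural equation is replaced by its fixed value.
Drops = 7 if Queue >= 3 else -1  [with Queue=6]  = 7
Retries = 2·Latency - Traffic - Drops  [with Latency=-1, Traffic=0, Drops=7]  = -9

-9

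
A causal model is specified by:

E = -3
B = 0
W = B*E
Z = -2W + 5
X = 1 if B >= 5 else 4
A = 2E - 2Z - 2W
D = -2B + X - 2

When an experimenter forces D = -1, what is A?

Intervening sets D = -1 and removes its equation (D = -2B + X - 2).
Since A is not a descendant of the intervened variable, it is unaffected.
W = B*E  [with B=0, E=-3]  = 0
Z = -2W + 5  [with W=0]  = 5
A = 2E - 2Z - 2W  [with E=-3, Z=5, W=0]  = -16

-16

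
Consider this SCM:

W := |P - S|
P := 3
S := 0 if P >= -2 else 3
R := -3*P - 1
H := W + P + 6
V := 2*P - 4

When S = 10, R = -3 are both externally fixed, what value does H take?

16

Setting S = 10, R = -3 by intervention discards those variables' equations.
W = |P - S|  [with P=3, S=10]  = 7
H = W + P + 6  [with W=7, P=3]  = 16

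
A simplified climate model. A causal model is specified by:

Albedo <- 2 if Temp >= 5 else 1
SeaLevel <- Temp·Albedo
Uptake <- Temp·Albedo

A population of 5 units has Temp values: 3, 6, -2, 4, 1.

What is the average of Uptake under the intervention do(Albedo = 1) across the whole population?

2.4

Every unit gets Albedo=1 under the intervention. Uptake values become 3, 6, -2, 4, 1; E[Uptake|do(Albedo=1)] = 2.4.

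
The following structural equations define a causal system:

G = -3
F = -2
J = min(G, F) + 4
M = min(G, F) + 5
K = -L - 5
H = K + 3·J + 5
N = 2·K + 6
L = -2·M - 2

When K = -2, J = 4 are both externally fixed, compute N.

Under do(K = -2, J = 4), each intervened variable's structural equation is replaced by its fixed value.
N = 2·K + 6  [with K=-2]  = 2

2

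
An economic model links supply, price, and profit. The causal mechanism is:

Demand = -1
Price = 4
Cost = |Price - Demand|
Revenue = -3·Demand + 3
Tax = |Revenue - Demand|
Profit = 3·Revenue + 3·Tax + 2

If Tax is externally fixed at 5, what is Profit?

The intervention breaks the incoming arrows to Tax: Tax = |Revenue - Demand| no longer applies, and Tax = 5.
Revenue = -3·Demand + 3  [with Demand=-1]  = 6
Profit = 3·Revenue + 3·Tax + 2  [with Revenue=6, Tax=5]  = 35

35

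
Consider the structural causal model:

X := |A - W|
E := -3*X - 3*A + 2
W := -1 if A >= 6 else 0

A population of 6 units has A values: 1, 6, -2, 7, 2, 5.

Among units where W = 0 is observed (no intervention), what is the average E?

-10

E[E|W=0] averages over only the 4 units with W=0 (A = 1, -2, 2, 5): E = -4, 2, -10, -28, mean -10.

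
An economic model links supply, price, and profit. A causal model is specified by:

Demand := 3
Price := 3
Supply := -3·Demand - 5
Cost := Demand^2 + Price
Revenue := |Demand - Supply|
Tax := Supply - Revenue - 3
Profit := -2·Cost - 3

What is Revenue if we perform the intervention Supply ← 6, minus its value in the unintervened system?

-14

do(Supply=6) replaces the equation Supply := -3·Demand - 5 with the constant Supply = 6.
Revenue = |Demand - Supply|  [with Demand=3, Supply=6]  = 3
Without intervention: Supply = -3·Demand - 5  [with Demand=3]  = -14; Revenue = |Demand - Supply|  [with Demand=3, Supply=-14]  = 17.
Change = 3 − 17 = -14.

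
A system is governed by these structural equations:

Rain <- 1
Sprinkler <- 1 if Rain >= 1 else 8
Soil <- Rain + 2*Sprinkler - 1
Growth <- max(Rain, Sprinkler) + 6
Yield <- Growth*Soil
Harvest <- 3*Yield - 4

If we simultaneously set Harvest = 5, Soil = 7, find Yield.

Under do(Harvest = 5, Soil = 7), each intervened variable's structural equation is replaced by its fixed value.
Sprinkler = 1 if Rain >= 1 else 8  [with Rain=1]  = 1
Growth = max(Rain, Sprinkler) + 6  [with Rain=1, Sprinkler=1]  = 7
Yield = Growth*Soil  [with Growth=7, Soil=7]  = 49

49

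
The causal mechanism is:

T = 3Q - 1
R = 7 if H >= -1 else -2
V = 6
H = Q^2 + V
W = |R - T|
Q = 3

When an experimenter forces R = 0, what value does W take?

8

Under do(R=0), the mechanism R = 7 if H >= -1 else -2 is discarded; R is fixed at 0.
T = 3Q - 1  [with Q=3]  = 8
W = |R - T|  [with R=0, T=8]  = 8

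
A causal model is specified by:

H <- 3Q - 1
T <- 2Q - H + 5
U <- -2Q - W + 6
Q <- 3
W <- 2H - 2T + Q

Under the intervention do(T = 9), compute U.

-1

do(T=9) replaces the equation T <- 2Q - H + 5 with the constant T = 9.
H = 3Q - 1  [with Q=3]  = 8
W = 2H - 2T + Q  [with H=8, T=9, Q=3]  = 1
U = -2Q - W + 6  [with Q=3, W=1]  = -1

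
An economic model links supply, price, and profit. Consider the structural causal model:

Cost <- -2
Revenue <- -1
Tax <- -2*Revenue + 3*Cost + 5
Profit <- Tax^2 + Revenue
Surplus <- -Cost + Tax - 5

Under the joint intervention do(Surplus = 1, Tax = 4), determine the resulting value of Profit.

Under do(Surplus = 1, Tax = 4), each intervened variable's structural equation is replaced by its fixed value.
Profit = Tax^2 + Revenue  [with Tax=4, Revenue=-1]  = 15

15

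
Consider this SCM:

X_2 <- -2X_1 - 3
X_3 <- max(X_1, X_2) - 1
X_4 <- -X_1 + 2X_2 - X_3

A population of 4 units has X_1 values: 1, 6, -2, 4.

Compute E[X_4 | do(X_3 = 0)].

-17.25

Every unit gets X_3=0 under the intervention. X_4 values become -11, -36, 4, -26; E[X_4|do(X_3=0)] = -17.25.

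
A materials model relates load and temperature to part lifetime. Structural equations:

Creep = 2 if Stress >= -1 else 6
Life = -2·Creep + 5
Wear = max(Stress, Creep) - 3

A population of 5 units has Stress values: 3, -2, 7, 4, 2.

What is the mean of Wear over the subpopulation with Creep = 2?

1

Observing Creep=2 restricts to units where Creep's equation naturally yields 2: Stress ∈ {3, 7, 4, 2}. In that subpopulation Wear = 0, 4, 1, -1, mean 1.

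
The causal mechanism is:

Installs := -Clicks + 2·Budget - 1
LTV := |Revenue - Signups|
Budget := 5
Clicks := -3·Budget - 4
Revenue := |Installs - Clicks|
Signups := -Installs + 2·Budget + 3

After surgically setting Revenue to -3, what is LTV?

The intervention breaks the incoming arrows to Revenue: Revenue := |Installs - Clicks| no longer applies, and Revenue = -3.
Clicks = -3·Budget - 4  [with Budget=5]  = -19
Installs = -Clicks + 2·Budget - 1  [with Clicks=-19, Budget=5]  = 28
Signups = -Installs + 2·Budget + 3  [with Installs=28, Budget=5]  = -15
LTV = |Revenue - Signups|  [with Revenue=-3, Signups=-15]  = 12

12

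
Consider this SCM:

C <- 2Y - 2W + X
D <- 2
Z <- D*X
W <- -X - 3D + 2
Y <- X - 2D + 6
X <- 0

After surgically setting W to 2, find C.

do(W=2) replaces the equation W <- -X - 3D + 2 with the constant W = 2.
Y = X - 2D + 6  [with X=0, D=2]  = 2
C = 2Y - 2W + X  [with Y=2, W=2, X=0]  = 0

0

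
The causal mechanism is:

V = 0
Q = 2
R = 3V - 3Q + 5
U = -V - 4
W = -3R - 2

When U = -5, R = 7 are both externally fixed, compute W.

-23

The joint intervention fixes U = -5, R = 7, removing each variable's own equation.
W = -3R - 2  [with R=7]  = -23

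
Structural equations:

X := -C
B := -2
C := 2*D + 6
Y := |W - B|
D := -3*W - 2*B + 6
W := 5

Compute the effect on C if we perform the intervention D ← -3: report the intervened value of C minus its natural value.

4

Intervening sets D = -3 and removes its equation (D := -3*W - 2*B + 6).
C = 2*D + 6  [with D=-3]  = 0
Without intervention: D = -3*W - 2*B + 6  [with W=5, B=-2]  = -5; C = 2*D + 6  [with D=-5]  = -4.
Change = 0 − (-4) = 4.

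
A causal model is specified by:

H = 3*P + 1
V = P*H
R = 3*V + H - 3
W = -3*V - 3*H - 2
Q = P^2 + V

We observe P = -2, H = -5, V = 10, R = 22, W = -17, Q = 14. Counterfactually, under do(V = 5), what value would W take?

-2

do(V=5) replaces the equation V = P*H with the constant V = 5.
H = 3*P + 1  [with P=-2]  = -5
W = -3*V - 3*H - 2  [with V=5, H=-5]  = -2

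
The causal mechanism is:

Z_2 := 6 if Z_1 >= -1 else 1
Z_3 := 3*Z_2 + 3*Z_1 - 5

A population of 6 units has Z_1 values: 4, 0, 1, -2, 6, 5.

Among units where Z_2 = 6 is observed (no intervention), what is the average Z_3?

Conditioning on Z_2=6 selects the 5 unit(s) with Z_1 ∈ {4, 0, 1, 6, 5}. Their Z_3 values: 25, 13, 16, 31, 28. Mean = 22.6.

22.6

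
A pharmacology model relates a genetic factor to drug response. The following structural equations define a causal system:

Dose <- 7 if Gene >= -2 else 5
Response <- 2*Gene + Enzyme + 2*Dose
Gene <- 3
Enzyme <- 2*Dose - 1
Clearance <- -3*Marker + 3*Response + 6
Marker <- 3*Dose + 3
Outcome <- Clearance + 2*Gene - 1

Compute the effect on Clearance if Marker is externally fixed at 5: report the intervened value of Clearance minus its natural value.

Under do(Marker=5), the mechanism Marker <- 3*Dose + 3 is discarded; Marker is fixed at 5.
Dose = 7 if Gene >= -2 else 5  [with Gene=3]  = 7
Enzyme = 2*Dose - 1  [with Dose=7]  = 13
Response = 2*Gene + Enzyme + 2*Dose  [with Gene=3, Enzyme=13, Dose=7]  = 33
Clearance = -3*Marker + 3*Response + 6  [with Marker=5, Response=33]  = 90
Without intervention: Dose = 7 if Gene >= -2 else 5  [with Gene=3]  = 7; Enzyme = 2*Dose - 1  [with Dose=7]  = 13; Marker = 3*Dose + 3  [with Dose=7]  = 24; Response = 2*Gene + Enzyme + 2*Dose  [with Gene=3, Enzyme=13, Dose=7]  = 33; Clearance = -3*Marker + 3*Response + 6  [with Marker=24, Response=33]  = 33.
Change = 90 − 33 = 57.

57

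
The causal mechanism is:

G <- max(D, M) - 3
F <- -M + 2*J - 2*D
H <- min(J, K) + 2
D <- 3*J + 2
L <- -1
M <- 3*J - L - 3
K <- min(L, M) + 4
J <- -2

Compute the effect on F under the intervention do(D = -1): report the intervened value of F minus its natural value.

-6

do(D=-1) replaces the equation D <- 3*J + 2 with the constant D = -1.
M = 3*J - L - 3  [with J=-2, L=-1]  = -8
F = -M + 2*J - 2*D  [with M=-8, J=-2, D=-1]  = 6
Without intervention: M = 3*J - L - 3  [with J=-2, L=-1]  = -8; D = 3*J + 2  [with J=-2]  = -4; F = -M + 2*J - 2*D  [with M=-8, J=-2, D=-4]  = 12.
Change = 6 − 12 = -6.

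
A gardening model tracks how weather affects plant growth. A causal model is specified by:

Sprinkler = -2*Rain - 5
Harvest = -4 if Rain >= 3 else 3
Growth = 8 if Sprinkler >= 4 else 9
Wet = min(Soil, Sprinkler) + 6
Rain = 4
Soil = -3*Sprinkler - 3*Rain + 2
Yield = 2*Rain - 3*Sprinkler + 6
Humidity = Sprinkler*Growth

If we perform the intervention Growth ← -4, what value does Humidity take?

The intervention breaks the incoming arrows to Growth: Growth = 8 if Sprinkler >= 4 else 9 no longer applies, and Growth = -4.
Sprinkler = -2*Rain - 5  [with Rain=4]  = -13
Humidity = Sprinkler*Growth  [with Sprinkler=-13, Growth=-4]  = 52

52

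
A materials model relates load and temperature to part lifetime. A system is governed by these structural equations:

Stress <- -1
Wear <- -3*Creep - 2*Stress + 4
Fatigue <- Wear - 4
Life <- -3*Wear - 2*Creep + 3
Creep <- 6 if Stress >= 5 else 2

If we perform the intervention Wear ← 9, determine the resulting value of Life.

do(Wear=9) replaces the equation Wear <- -3*Creep - 2*Stress + 4 with the constant Wear = 9.
Creep = 6 if Stress >= 5 else 2  [with Stress=-1]  = 2
Life = -3*Wear - 2*Creep + 3  [with Wear=9, Creep=2]  = -28

-28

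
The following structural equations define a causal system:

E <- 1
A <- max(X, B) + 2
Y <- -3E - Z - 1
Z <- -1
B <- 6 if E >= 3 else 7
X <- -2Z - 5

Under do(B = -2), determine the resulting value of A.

0

The intervention breaks the incoming arrows to B: B <- 6 if E >= 3 else 7 no longer applies, and B = -2.
X = -2Z - 5  [with Z=-1]  = -3
A = max(X, B) + 2  [with X=-3, B=-2]  = 0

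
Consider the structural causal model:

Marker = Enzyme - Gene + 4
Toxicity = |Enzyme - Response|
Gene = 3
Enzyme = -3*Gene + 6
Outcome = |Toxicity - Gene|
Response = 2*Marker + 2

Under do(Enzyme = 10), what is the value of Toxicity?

14

do(Enzyme=10) replaces the equation Enzyme = -3*Gene + 6 with the constant Enzyme = 10.
Marker = Enzyme - Gene + 4  [with Enzyme=10, Gene=3]  = 11
Response = 2*Marker + 2  [with Marker=11]  = 24
Toxicity = |Enzyme - Response|  [with Enzyme=10, Response=24]  = 14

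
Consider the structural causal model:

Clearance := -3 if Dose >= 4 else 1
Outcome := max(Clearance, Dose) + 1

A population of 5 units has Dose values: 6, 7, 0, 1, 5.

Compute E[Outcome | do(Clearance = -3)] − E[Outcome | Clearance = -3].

-2.2

do(Clearance=-3) breaks Clearance's dependence on Dose. With Clearance=-3 fixed, Outcome across the units is 7, 8, 1, 2, 6, mean 4.8.
E[Outcome|Clearance=-3] averages over only the 3 units with Clearance=-3 (Dose = 6, 7, 5): Outcome = 7, 8, 6, mean 7.
Difference = 4.8 − 7 = -2.2.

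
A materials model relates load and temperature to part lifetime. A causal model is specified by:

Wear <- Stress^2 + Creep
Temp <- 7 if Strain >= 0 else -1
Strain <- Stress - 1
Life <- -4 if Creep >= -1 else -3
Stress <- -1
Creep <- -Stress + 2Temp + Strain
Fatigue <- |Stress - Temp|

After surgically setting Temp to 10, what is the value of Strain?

-2

Under do(Temp=10), the mechanism Temp <- 7 if Strain >= 0 else -1 is discarded; Temp is fixed at 10.
Since Strain is not a descendant of the intervened variable, it is unaffected.
Strain = Stress - 1  [with Stress=-1]  = -2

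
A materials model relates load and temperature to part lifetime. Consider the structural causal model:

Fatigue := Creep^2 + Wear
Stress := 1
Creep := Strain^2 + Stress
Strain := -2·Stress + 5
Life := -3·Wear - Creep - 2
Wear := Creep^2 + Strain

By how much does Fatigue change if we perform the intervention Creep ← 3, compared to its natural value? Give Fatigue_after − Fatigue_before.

do(Creep=3) replaces the equation Creep := Strain^2 + Stress with the constant Creep = 3.
Strain = -2·Stress + 5  [with Stress=1]  = 3
Wear = Creep^2 + Strain  [with Creep=3, Strain=3]  = 12
Fatigue = Creep^2 + Wear  [with Creep=3, Wear=12]  = 21
Without intervention: Strain = -2·Stress + 5  [with Stress=1]  = 3; Creep = Strain^2 + Stress  [with Strain=3, Stress=1]  = 10; Wear = Creep^2 + Strain  [with Creep=10, Strain=3]  = 103; Fatigue = Creep^2 + Wear  [with Creep=10, Wear=103]  = 203.
Change = 21 − 203 = -182.

-182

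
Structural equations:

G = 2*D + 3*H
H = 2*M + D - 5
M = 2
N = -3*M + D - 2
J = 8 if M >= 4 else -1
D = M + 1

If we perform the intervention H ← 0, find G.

6

The intervention breaks the incoming arrows to H: H = 2*M + D - 5 no longer applies, and H = 0.
D = M + 1  [with M=2]  = 3
G = 2*D + 3*H  [with D=3, H=0]  = 6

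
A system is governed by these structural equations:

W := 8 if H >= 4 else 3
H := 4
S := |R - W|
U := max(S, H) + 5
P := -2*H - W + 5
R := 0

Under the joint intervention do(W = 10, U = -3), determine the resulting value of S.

The joint intervention fixes W = 10, U = -3, removing each variable's own equation.
S = |R - W|  [with R=0, W=10]  = 10

10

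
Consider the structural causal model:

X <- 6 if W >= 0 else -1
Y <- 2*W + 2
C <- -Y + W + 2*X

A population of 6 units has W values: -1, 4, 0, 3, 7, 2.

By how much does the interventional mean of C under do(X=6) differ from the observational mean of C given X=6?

0.7

The intervention sets X=6 in all 6 units regardless of W. Recomputing C per unit gives 11, 6, 10, 7, 3, 8; average 7.5.
Conditioning on X=6 selects the 5 unit(s) with W ∈ {4, 0, 3, 7, 2}. Their C values: 6, 10, 7, 3, 8. Mean = 6.8.
Difference = 7.5 − 6.8 = 0.7.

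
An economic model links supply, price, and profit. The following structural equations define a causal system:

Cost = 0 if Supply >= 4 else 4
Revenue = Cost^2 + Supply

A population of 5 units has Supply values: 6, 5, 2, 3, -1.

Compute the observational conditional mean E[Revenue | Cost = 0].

5.5

E[Revenue|Cost=0] averages over only the 2 units with Cost=0 (Supply = 6, 5): Revenue = 6, 5, mean 5.5.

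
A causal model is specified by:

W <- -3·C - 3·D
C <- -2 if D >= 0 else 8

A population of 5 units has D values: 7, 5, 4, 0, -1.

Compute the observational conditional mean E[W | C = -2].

-6

Observing C=-2 restricts to units where C's equation naturally yields -2: D ∈ {7, 5, 4, 0}. In that subpopulation W = -15, -9, -6, 6, mean -6.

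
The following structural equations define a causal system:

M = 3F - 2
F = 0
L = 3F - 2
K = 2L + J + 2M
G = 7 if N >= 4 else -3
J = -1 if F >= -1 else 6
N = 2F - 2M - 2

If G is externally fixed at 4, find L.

-2

do(G=4) replaces the equation G = 7 if N >= 4 else -3 with the constant G = 4.
L is not downstream of the intervention, so its value is determined by the original equations.
L = 3F - 2  [with F=0]  = -2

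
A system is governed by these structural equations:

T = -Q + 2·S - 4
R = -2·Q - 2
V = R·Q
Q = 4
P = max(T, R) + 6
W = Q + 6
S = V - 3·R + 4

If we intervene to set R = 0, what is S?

Under do(R=0), the mechanism R = -2·Q - 2 is discarded; R is fixed at 0.
V = R·Q  [with R=0, Q=4]  = 0
S = V - 3·R + 4  [with V=0, R=0]  = 4

4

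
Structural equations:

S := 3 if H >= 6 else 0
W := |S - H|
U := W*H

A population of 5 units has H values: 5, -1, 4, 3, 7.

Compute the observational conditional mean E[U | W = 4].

22

E[U|W=4] averages over only the 2 units with W=4 (H = 4, 7): U = 16, 28, mean 22.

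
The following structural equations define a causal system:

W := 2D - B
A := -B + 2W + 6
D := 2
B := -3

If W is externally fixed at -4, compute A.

The intervention breaks the incoming arrows to W: W := 2D - B no longer applies, and W = -4.
A = -B + 2W + 6  [with B=-3, W=-4]  = 1

1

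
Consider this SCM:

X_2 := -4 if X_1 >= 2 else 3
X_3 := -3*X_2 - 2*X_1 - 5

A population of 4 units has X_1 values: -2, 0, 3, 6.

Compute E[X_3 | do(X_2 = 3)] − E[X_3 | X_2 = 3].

-5.5

do(X_2=3) breaks X_2's dependence on X_1. With X_2=3 fixed, X_3 across the units is -10, -14, -20, -26, mean -17.5.
Observing X_2=3 restricts to units where X_2's equation naturally yields 3: X_1 ∈ {-2, 0}. In that subpopulation X_3 = -10, -14, mean -12.
Difference = -17.5 − (-12) = -5.5.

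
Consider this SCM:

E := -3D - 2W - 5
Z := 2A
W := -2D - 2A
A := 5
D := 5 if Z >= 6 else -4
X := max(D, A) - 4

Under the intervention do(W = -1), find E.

-18

The intervention breaks the incoming arrows to W: W := -2D - 2A no longer applies, and W = -1.
Z = 2A  [with A=5]  = 10
D = 5 if Z >= 6 else -4  [with Z=10]  = 5
E = -3D - 2W - 5  [with D=5, W=-1]  = -18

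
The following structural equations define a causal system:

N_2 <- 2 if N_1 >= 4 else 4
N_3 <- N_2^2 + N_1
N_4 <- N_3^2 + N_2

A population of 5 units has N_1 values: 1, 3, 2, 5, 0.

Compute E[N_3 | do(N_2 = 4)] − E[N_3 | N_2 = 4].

0.7

do(N_2=4) breaks N_2's dependence on N_1. With N_2=4 fixed, N_3 across the units is 17, 19, 18, 21, 16, mean 18.2.
Observing N_2=4 restricts to units where N_2's equation naturally yields 4: N_1 ∈ {1, 3, 2, 0}. In that subpopulation N_3 = 17, 19, 18, 16, mean 17.5.
Difference = 18.2 − 17.5 = 0.7.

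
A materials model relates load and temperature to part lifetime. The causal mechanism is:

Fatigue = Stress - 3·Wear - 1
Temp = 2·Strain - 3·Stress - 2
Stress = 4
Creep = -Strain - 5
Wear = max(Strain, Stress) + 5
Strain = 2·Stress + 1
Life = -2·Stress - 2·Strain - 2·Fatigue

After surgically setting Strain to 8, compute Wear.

13

do(Strain=8) replaces the equation Strain = 2·Stress + 1 with the constant Strain = 8.
Wear = max(Strain, Stress) + 5  [with Strain=8, Stress=4]  = 13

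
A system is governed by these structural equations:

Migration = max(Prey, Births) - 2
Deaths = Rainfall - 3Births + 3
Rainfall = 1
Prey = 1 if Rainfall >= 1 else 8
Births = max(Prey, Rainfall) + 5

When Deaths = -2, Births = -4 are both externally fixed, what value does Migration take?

The joint intervention fixes Deaths = -2, Births = -4, removing each variable's own equation.
Prey = 1 if Rainfall >= 1 else 8  [with Rainfall=1]  = 1
Migration = max(Prey, Births) - 2  [with Prey=1, Births=-4]  = -1

-1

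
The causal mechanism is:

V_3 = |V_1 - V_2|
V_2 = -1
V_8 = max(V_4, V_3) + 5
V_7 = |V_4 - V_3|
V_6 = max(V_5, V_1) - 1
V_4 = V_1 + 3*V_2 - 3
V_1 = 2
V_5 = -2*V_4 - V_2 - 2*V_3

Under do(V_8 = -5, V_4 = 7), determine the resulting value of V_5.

Setting V_8 = -5, V_4 = 7 by intervention discards those variables' equations.
V_3 = |V_1 - V_2|  [with V_1=2, V_2=-1]  = 3
V_5 = -2*V_4 - V_2 - 2*V_3  [with V_4=7, V_2=-1, V_3=3]  = -19

-19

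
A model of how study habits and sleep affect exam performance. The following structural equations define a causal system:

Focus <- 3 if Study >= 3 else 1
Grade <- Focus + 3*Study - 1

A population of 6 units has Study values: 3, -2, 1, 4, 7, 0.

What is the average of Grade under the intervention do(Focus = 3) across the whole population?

Under do(Focus=3), Focus's equation is replaced by Focus=3 for every unit. Per-unit Grade: 11, -4, 5, 14, 23, 2. Mean = 8.5.

8.5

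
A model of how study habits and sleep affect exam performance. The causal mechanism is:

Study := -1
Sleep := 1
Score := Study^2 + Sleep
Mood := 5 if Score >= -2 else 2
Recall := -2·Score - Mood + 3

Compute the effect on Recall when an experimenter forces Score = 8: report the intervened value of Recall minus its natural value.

do(Score=8) replaces the equation Score := Study^2 + Sleep with the constant Score = 8.
Mood = 5 if Score >= -2 else 2  [with Score=8]  = 5
Recall = -2·Score - Mood + 3  [with Score=8, Mood=5]  = -18
Without intervention: Score = Study^2 + Sleep  [with Study=-1, Sleep=1]  = 2; Mood = 5 if Score >= -2 else 2  [with Score=2]  = 5; Recall = -2·Score - Mood + 3  [with Score=2, Mood=5]  = -6.
Change = -18 − (-6) = -12.

-12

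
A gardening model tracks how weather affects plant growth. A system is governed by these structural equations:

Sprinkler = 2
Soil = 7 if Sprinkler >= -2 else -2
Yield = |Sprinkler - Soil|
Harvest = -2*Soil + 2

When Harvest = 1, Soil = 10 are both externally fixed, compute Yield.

Setting Harvest = 1, Soil = 10 by intervention discards those variables' equations.
Yield = |Sprinkler - Soil|  [with Sprinkler=2, Soil=10]  = 8

8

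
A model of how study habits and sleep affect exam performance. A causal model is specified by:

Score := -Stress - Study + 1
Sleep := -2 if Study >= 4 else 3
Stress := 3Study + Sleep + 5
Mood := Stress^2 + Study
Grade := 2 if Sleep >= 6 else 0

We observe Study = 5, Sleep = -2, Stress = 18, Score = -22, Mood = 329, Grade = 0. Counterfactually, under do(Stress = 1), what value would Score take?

The intervention breaks the incoming arrows to Stress: Stress := 3Study + Sleep + 5 no longer applies, and Stress = 1.
Score = -Stress - Study + 1  [with Stress=1, Study=5]  = -5

-5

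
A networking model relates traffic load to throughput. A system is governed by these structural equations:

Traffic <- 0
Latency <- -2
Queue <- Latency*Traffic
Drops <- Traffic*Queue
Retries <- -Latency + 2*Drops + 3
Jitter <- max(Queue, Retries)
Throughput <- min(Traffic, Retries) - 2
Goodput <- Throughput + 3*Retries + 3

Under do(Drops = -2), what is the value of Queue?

0

Under do(Drops=-2), the mechanism Drops <- Traffic*Queue is discarded; Drops is fixed at -2.
Since Queue is not a descendant of the intervened variable, it is unaffected.
Queue = Latency*Traffic  [with Latency=-2, Traffic=0]  = 0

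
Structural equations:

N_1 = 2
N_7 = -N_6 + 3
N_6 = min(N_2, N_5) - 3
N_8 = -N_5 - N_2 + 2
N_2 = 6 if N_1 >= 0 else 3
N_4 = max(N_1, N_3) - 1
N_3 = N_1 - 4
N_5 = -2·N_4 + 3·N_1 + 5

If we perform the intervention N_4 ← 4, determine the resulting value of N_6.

Under do(N_4=4), the mechanism N_4 = max(N_1, N_3) - 1 is discarded; N_4 is fixed at 4.
N_2 = 6 if N_1 >= 0 else 3  [with N_1=2]  = 6
N_5 = -2·N_4 + 3·N_1 + 5  [with N_4=4, N_1=2]  = 3
N_6 = min(N_2, N_5) - 3  [with N_2=6, N_5=3]  = 0

0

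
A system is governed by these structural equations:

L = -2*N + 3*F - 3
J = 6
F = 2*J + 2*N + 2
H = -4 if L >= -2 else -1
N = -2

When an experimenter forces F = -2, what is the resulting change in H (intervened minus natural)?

3

do(F=-2) replaces the equation F = 2*J + 2*N + 2 with the constant F = -2.
L = -2*N + 3*F - 3  [with N=-2, F=-2]  = -5
H = -4 if L >= -2 else -1  [with L=-5]  = -1
Without intervention: F = 2*J + 2*N + 2  [with J=6, N=-2]  = 10; L = -2*N + 3*F - 3  [with N=-2, F=10]  = 31; H = -4 if L >= -2 else -1  [with L=31]  = -4.
Change = -1 − (-4) = 3.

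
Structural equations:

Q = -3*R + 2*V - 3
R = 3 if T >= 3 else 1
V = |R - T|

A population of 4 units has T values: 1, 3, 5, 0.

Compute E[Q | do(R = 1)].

-2.5

The intervention sets R=1 in all 4 units regardless of T. Recomputing Q per unit gives -6, -2, 2, -4; average -2.5.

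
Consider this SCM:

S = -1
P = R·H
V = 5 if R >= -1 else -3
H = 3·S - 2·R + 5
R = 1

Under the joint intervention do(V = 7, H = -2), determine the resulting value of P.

The joint intervention fixes V = 7, H = -2, removing each variable's own equation.
P = R·H  [with R=1, H=-2]  = -2

-2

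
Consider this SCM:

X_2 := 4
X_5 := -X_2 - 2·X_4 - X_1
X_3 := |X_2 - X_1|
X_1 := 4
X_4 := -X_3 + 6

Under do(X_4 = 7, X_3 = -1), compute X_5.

The joint intervention fixes X_4 = 7, X_3 = -1, removing each variable's own equation.
X_5 = -X_2 - 2·X_4 - X_1  [with X_2=4, X_4=7, X_1=4]  = -22

-22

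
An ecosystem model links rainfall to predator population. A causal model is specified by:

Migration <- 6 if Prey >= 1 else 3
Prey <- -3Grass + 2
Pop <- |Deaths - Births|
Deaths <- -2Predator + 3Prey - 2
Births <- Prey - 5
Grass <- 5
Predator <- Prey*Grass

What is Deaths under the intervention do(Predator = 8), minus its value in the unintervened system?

-146

do(Predator=8) replaces the equation Predator <- Prey*Grass with the constant Predator = 8.
Prey = -3Grass + 2  [with Grass=5]  = -13
Deaths = -2Predator + 3Prey - 2  [with Predator=8, Prey=-13]  = -57
Without intervention: Prey = -3Grass + 2  [with Grass=5]  = -13; Predator = Prey*Grass  [with Prey=-13, Grass=5]  = -65; Deaths = -2Predator + 3Prey - 2  [with Predator=-65, Prey=-13]  = 89.
Change = -57 − 89 = -146.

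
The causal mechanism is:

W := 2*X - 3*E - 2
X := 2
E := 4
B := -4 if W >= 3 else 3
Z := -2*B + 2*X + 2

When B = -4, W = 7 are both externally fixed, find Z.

The joint intervention fixes B = -4, W = 7, removing each variable's own equation.
Z = -2*B + 2*X + 2  [with B=-4, X=2]  = 14

14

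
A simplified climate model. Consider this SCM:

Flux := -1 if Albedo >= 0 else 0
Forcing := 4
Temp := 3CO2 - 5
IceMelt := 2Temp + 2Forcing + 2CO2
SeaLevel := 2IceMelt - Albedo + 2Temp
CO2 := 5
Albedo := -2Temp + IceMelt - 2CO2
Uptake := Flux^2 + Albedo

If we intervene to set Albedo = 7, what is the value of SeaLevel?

89

The intervention breaks the incoming arrows to Albedo: Albedo := -2Temp + IceMelt - 2CO2 no longer applies, and Albedo = 7.
Temp = 3CO2 - 5  [with CO2=5]  = 10
IceMelt = 2Temp + 2Forcing + 2CO2  [with Temp=10, Forcing=4, CO2=5]  = 38
SeaLevel = 2IceMelt - Albedo + 2Temp  [with IceMelt=38, Albedo=7, Temp=10]  = 89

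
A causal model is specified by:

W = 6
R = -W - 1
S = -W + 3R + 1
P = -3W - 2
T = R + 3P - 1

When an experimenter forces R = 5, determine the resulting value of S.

10

do(R=5) replaces the equation R = -W - 1 with the constant R = 5.
S = -W + 3R + 1  [with W=6, R=5]  = 10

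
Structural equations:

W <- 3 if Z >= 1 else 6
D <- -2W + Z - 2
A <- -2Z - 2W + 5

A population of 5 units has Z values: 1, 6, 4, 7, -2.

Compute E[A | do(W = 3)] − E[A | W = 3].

2.6

do(W=3) breaks W's dependence on Z. With W=3 fixed, A across the units is -3, -13, -9, -15, 3, mean -7.4.
Observing W=3 restricts to units where W's equation naturally yields 3: Z ∈ {1, 6, 4, 7}. In that subpopulation A = -3, -13, -9, -15, mean -10.
Difference = -7.4 − (-10) = 2.6.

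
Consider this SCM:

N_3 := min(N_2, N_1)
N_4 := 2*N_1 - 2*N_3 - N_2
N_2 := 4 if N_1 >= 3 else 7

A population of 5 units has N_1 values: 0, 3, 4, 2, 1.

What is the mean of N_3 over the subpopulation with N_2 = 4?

Observing N_2=4 restricts to units where N_2's equation naturally yields 4: N_1 ∈ {3, 4}. In that subpopulation N_3 = 3, 4, mean 3.5.

3.5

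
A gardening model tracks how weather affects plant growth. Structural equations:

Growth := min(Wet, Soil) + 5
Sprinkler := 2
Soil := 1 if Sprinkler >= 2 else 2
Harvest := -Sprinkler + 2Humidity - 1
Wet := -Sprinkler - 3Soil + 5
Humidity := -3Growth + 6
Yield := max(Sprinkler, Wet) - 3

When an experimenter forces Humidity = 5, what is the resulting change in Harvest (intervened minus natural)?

Under do(Humidity=5), the mechanism Humidity := -3Growth + 6 is discarded; Humidity is fixed at 5.
Harvest = -Sprinkler + 2Humidity - 1  [with Sprinkler=2, Humidity=5]  = 7
Without intervention: Soil = 1 if Sprinkler >= 2 else 2  [with Sprinkler=2]  = 1; Wet = -Sprinkler - 3Soil + 5  [with Sprinkler=2, Soil=1]  = 0; Growth = min(Wet, Soil) + 5  [with Wet=0, Soil=1]  = 5; Humidity = -3Growth + 6  [with Growth=5]  = -9; Harvest = -Sprinkler + 2Humidity - 1  [with Sprinkler=2, Humidity=-9]  = -21.
Change = 7 − (-21) = 28.

28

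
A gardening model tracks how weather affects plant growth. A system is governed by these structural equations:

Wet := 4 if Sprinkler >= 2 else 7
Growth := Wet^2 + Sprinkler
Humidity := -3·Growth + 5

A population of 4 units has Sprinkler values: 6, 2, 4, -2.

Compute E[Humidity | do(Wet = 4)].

do(Wet=4) breaks Wet's dependence on Sprinkler. With Wet=4 fixed, Humidity across the units is -61, -49, -55, -37, mean -50.5.

-50.5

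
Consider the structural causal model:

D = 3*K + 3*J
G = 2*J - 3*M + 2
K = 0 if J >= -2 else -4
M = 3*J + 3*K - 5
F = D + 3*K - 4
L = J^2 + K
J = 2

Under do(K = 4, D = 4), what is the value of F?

Setting K = 4, D = 4 by intervention discards those variables' equations.
F = D + 3*K - 4  [with D=4, K=4]  = 12

12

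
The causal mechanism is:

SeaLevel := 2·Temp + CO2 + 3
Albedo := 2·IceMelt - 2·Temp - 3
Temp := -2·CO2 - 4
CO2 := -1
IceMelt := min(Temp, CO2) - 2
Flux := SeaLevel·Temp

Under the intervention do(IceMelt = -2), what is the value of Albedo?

The intervention breaks the incoming arrows to IceMelt: IceMelt := min(Temp, CO2) - 2 no longer applies, and IceMelt = -2.
Temp = -2·CO2 - 4  [with CO2=-1]  = -2
Albedo = 2·IceMelt - 2·Temp - 3  [with IceMelt=-2, Temp=-2]  = -3

-3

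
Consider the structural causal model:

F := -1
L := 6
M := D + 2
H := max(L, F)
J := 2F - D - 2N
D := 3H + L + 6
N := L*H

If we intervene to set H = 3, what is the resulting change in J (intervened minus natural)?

45

The intervention breaks the incoming arrows to H: H := max(L, F) no longer applies, and H = 3.
N = L*H  [with L=6, H=3]  = 18
D = 3H + L + 6  [with H=3, L=6]  = 21
J = 2F - D - 2N  [with F=-1, D=21, N=18]  = -59
Without intervention: H = max(L, F)  [with L=6, F=-1]  = 6; N = L*H  [with L=6, H=6]  = 36; D = 3H + L + 6  [with H=6, L=6]  = 30; J = 2F - D - 2N  [with F=-1, D=30, N=36]  = -104.
Change = -59 − (-104) = 45.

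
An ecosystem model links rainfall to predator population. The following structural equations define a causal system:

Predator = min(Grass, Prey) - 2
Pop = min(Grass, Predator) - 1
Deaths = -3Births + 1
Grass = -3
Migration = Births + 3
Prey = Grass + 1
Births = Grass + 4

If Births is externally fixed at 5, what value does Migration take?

Under do(Births=5), the mechanism Births = Grass + 4 is discarded; Births is fixed at 5.
Migration = Births + 3  [with Births=5]  = 8

8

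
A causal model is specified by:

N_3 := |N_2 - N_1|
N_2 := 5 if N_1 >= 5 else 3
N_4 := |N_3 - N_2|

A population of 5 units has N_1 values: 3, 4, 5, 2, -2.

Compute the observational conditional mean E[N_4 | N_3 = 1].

Conditioning on N_3=1 selects the 2 unit(s) with N_1 ∈ {4, 2}. Their N_4 values: 2, 2. Mean = 2.

2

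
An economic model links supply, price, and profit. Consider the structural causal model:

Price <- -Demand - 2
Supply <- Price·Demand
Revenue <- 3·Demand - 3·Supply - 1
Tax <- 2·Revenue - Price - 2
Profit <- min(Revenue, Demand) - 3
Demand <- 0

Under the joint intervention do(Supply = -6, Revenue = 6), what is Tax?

Setting Supply = -6, Revenue = 6 by intervention discards those variables' equations.
Price = -Demand - 2  [with Demand=0]  = -2
Tax = 2·Revenue - Price - 2  [with Revenue=6, Price=-2]  = 12

12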